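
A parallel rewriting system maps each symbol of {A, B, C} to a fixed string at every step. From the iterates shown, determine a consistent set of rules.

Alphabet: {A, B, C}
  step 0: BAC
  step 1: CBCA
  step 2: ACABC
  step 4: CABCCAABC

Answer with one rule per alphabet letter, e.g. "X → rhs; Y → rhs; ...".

A->BC, B->C, C->A

  step 1 ⇒ step 2: CBCA ⇒ A·C·A·BC
    A ↦ BC
    B ↦ C
    C ↦ A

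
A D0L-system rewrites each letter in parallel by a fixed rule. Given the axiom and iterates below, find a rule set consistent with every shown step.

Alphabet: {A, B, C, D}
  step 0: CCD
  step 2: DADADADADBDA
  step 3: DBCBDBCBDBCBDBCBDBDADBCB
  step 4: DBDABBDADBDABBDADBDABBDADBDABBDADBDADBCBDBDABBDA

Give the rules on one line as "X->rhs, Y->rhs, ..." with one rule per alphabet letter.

A->CB, B->DA, C->BB, D->DB

  step 3 ⇒ step 4: DBCBDBCBDBCBDBCBDBDADBCB ⇒ DB·DA·BB·DA·DB·DA·BB·DA·DB·DA·BB·DA·DB·DA·BB·DA·DB·DA·DB·CB·DB·DA·BB·DA
    A ↦ CB
    B ↦ DA
    C ↦ BB
    D ↦ DB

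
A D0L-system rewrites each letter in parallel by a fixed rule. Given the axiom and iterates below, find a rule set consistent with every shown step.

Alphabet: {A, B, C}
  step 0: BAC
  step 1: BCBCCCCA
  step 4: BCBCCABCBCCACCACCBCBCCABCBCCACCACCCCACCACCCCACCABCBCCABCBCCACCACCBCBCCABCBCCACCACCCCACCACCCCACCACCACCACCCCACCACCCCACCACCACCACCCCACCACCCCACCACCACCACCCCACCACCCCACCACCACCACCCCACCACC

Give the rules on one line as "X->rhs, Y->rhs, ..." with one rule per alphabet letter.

  step 0 ⇒ step 1: BAC ⇒ BCB·CC·CCA
    A ↦ CC
    B ↦ BCB
    C ↦ CCA

A->CC, B->BCB, C->CCA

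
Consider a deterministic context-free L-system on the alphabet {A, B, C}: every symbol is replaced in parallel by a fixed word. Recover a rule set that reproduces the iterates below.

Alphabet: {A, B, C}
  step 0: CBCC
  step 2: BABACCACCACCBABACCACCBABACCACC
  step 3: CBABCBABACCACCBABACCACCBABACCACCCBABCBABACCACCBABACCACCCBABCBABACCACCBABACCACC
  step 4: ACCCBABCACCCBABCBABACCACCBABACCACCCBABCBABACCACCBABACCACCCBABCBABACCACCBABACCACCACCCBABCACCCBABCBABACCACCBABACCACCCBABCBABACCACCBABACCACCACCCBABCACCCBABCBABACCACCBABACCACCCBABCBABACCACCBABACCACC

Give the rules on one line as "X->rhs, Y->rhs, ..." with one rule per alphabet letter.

A->BAB, B->C, C->ACC

  step 3 ⇒ step 4: CBABCBABACCACCBABACCACCBABACCACCCBABCBABACCACCBABACCACCCBABCBABACCACCBABACCACC ⇒ ACC·C·BAB·C·ACC·C·BAB·C·BAB·ACC·ACC·BAB·ACC·ACC·C·BAB·C·BAB·ACC·ACC·BAB·ACC·ACC·C·BAB·C·BAB·ACC·ACC·BAB·ACC·ACC·ACC·C·BAB·C·ACC·C·BAB·C·BAB·ACC·ACC·BAB·ACC·ACC·C·BAB·C·BAB·ACC·ACC·BAB·ACC·ACC·ACC·C·BAB·C·ACC·C·BAB·C·BAB·ACC·ACC·BAB·ACC·ACC·C·BAB·C·BAB·ACC·ACC·BAB·ACC·ACC
    A ↦ BAB
    B ↦ C
    C ↦ ACC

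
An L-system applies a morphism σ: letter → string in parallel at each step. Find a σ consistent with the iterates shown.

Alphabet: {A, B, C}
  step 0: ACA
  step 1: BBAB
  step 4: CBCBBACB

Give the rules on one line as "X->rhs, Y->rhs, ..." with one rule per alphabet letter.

A->B, B->C, C->BA

  step 0 ⇒ step 1: ACA ⇒ B·BA·B
    A ↦ B
    C ↦ BA
    B ↦ C  (constrained at step 1)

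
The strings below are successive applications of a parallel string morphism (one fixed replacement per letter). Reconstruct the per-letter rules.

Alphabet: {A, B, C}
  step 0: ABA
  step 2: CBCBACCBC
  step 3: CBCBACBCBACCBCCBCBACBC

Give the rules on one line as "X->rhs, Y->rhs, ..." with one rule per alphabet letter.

A->C, B->BA, C->CBC

  step 2 ⇒ step 3: CBCBACCBC ⇒ CBC·BA·CBC·BA·C·CBC·CBC·BA·CBC
    A ↦ C
    B ↦ BA
    C ↦ CBC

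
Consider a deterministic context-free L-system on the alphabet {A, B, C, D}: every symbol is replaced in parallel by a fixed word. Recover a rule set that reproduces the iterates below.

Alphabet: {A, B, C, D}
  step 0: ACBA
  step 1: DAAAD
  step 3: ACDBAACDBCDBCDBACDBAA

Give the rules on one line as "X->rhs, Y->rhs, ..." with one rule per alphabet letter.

A->D, B->AA, C->A, D->CDB

  step 0 ⇒ step 1: ACBA ⇒ D·A·AA·D
    A ↦ D
    B ↦ AA
    C ↦ A
    D ↦ CDB  (constrained at step 1)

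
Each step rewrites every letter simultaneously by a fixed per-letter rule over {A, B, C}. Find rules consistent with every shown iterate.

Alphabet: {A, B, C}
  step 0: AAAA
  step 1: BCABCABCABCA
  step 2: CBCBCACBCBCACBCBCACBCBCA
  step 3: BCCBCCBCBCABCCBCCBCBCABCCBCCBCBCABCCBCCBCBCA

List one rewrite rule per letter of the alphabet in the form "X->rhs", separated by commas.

A->BCA, B->C, C->BC

  step 2 ⇒ step 3: CBCBCACBCBCACBCBCACBCBCA ⇒ BC·C·BC·C·BC·BCA·BC·C·BC·C·BC·BCA·BC·C·BC·C·BC·BCA·BC·C·BC·C·BC·BCA
    A ↦ BCA
    B ↦ C
    C ↦ BC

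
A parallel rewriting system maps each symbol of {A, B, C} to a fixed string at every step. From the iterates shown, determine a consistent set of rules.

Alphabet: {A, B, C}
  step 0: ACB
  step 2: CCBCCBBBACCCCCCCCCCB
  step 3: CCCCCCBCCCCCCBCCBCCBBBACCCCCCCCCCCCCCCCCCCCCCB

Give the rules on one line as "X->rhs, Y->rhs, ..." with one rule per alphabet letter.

  step 2 ⇒ step 3: CCBCCBBBACCCCCCCCCCB ⇒ CC·CC·CCB·CC·CC·CCB·CCB·CCB·BBA·CC·CC·CC·CC·CC·CC·CC·CC·CC·CC·CCB
    A ↦ BBA
    B ↦ CCB
    C ↦ CC

A->BBA, B->CCB, C->CC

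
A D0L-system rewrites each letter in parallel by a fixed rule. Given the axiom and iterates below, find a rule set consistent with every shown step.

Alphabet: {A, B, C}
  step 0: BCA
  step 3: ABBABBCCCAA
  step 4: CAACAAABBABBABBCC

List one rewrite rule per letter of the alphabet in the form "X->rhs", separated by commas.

A->C, B->A, C->ABB

  step 3 ⇒ step 4: ABBABBCCCAA ⇒ C·A·A·C·A·A·ABB·ABB·ABB·C·C
    A ↦ C
    B ↦ A
    C ↦ ABB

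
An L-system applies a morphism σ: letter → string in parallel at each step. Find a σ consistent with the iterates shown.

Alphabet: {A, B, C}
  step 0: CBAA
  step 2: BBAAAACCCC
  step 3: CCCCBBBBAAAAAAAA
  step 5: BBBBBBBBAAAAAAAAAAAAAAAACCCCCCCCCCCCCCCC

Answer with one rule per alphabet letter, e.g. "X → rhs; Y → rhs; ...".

A->B, B->CC, C->AA

  step 2 ⇒ step 3: BBAAAACCCC ⇒ CC·CC·B·B·B·B·AA·AA·AA·AA
    A ↦ B
    B ↦ CC
    C ↦ AA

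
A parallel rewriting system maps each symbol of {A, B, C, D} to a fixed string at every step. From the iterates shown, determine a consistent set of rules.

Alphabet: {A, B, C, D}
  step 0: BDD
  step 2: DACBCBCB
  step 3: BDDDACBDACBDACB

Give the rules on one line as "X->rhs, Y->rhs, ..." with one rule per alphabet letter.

  step 2 ⇒ step 3: DACBCBCB ⇒ B·DD·DA·CB·DA·CB·DA·CB
    A ↦ DD
    B ↦ CB
    C ↦ DA
    D ↦ B

A->DD, B->CB, C->DA, D->B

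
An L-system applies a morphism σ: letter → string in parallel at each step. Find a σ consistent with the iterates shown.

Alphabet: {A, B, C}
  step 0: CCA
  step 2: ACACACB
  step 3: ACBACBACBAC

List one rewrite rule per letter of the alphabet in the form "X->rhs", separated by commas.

  step 2 ⇒ step 3: ACACACB ⇒ AC·B·AC·B·AC·B·AC
    A ↦ AC
    B ↦ AC
    C ↦ B

A->AC, B->AC, C->B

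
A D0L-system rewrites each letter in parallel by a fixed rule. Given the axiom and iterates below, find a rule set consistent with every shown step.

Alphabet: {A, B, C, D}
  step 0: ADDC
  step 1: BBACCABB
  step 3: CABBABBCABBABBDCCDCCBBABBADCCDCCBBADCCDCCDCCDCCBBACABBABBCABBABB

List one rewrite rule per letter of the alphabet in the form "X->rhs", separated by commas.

  step 0 ⇒ step 1: ADDC ⇒ BBA·C·C·ABB
    A ↦ BBA
    C ↦ ABB
    D ↦ C
    B ↦ DCC  (constrained at step 1)

A->BBA, B->DCC, C->ABB, D->C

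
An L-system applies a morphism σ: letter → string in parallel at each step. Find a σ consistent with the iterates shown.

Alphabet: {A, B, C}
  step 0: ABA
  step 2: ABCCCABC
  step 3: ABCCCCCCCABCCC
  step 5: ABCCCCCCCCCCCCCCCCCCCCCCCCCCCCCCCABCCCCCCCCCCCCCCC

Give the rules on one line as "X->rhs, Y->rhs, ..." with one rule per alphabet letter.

A->AB, B->C, C->CC

  step 2 ⇒ step 3: ABCCCABC ⇒ AB·C·CC·CC·CC·AB·C·CC
    A ↦ AB
    B ↦ C
    C ↦ CC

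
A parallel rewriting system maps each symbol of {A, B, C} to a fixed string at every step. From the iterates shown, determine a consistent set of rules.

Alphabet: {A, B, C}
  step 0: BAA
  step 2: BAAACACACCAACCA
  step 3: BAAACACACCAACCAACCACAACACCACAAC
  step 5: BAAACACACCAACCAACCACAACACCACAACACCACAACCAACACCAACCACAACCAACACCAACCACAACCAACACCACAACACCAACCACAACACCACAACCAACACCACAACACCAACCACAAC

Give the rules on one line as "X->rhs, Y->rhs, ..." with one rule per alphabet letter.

  step 2 ⇒ step 3: BAAACACACCAACCA ⇒ BAA·AC·AC·AC·CA·AC·CA·AC·CA·CA·AC·AC·CA·CA·AC
    A ↦ AC
    B ↦ BAA
    C ↦ CA

A->AC, B->BAA, C->CA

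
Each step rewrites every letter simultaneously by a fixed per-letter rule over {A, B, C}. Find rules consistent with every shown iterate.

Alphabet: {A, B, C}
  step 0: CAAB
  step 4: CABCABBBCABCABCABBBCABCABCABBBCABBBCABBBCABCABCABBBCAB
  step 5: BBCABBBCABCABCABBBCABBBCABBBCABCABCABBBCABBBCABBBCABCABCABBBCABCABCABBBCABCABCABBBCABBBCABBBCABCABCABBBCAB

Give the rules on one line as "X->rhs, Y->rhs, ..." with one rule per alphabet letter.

A->B, B->CAB, C->B

  step 4 ⇒ step 5: CABCABBBCABCABCABBBCABCABCABBBCABBBCABBBCABCABCABBBCAB ⇒ B·B·CAB·B·B·CAB·CAB·CAB·B·B·CAB·B·B·CAB·B·B·CAB·CAB·CAB·B·B·CAB·B·B·CAB·B·B·CAB·CAB·CAB·B·B·CAB·CAB·CAB·B·B·CAB·CAB·CAB·B·B·CAB·B·B·CAB·B·B·CAB·CAB·CAB·B·B·CAB
    A ↦ B
    B ↦ CAB
    C ↦ B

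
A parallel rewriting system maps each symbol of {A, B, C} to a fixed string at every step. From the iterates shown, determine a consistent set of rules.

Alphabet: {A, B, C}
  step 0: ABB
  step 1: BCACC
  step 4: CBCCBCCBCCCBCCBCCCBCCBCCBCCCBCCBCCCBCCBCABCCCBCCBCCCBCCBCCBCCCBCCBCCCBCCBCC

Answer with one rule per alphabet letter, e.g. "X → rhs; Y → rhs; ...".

  step 0 ⇒ step 1: ABB ⇒ BCA·C·C
    A ↦ BCA
    B ↦ C
    C ↦ BCC  (constrained at step 1)

A->BCA, B->C, C->BCC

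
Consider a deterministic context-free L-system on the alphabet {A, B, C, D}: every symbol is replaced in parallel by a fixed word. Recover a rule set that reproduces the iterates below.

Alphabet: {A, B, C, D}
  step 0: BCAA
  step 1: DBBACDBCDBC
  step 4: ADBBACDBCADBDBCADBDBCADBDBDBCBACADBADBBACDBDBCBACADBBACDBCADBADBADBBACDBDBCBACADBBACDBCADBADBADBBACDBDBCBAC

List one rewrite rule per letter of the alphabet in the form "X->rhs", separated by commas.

  step 0 ⇒ step 1: BCAA ⇒ DB·BAC·DBC·DBC
    A ↦ DBC
    B ↦ DB
    C ↦ BAC
    D ↦ A  (constrained at step 1)

A->DBC, B->DB, C->BAC, D->A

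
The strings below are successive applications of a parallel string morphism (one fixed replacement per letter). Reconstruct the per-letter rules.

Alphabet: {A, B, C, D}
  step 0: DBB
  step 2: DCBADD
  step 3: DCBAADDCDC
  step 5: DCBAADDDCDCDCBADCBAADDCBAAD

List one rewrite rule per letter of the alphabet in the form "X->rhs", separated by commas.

  step 2 ⇒ step 3: DCBADD ⇒ DC·BA·A·D·DC·DC
    A ↦ D
    B ↦ A
    C ↦ BA
    D ↦ DC

A->D, B->A, C->BA, D->DC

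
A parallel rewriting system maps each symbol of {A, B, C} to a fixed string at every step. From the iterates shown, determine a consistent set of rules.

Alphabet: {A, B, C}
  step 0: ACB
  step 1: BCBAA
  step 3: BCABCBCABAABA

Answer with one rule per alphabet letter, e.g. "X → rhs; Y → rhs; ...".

A->BC, B->A, C->BA

  step 0 ⇒ step 1: ACB ⇒ BC·BA·A
    A ↦ BC
    B ↦ A
    C ↦ BA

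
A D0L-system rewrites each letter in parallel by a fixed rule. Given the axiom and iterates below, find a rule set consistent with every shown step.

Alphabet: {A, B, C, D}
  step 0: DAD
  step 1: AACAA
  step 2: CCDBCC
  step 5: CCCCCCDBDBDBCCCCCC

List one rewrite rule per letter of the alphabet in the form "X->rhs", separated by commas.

  step 1 ⇒ step 2: AACAA ⇒ C·C·DB·C·C
    A ↦ C
    C ↦ DB
    B ↦ A  (constrained at step 2)
  step 0 ⇒ step 1: DAD ⇒ AA·C·AA
    D ↦ AA

A->C, B->A, C->DB, D->AA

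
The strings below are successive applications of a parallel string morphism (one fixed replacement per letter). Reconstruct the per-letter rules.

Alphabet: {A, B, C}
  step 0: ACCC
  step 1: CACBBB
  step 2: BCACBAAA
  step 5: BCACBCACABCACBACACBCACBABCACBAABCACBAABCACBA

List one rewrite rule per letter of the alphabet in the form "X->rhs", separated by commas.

A->CAC, B->A, C->B

  step 1 ⇒ step 2: CACBBB ⇒ B·CAC·B·A·A·A
    A ↦ CAC
    B ↦ A
    C ↦ B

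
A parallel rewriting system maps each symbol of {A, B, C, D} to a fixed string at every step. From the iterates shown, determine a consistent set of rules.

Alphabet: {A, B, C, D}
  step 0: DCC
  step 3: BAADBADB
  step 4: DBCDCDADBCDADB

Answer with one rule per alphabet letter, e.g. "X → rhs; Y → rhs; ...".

A->CD, B->DB, C->B, D->A

  step 3 ⇒ step 4: BAADBADB ⇒ DB·CD·CD·A·DB·CD·A·DB
    A ↦ CD
    B ↦ DB
    D ↦ A
    C ↦ B  (constrained at step 0)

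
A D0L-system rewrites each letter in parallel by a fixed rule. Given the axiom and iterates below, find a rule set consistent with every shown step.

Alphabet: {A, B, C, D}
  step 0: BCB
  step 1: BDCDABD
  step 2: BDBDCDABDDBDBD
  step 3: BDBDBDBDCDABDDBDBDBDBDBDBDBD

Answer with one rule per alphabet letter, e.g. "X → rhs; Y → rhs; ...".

  step 2 ⇒ step 3: BDBDCDABDDBDBD ⇒ BD·BD·BD·BD·CDA·BD·D·BD·BD·BD·BD·BD·BD·BD
    A ↦ D
    B ↦ BD
    C ↦ CDA
    D ↦ BD

A->D, B->BD, C->CDA, D->BD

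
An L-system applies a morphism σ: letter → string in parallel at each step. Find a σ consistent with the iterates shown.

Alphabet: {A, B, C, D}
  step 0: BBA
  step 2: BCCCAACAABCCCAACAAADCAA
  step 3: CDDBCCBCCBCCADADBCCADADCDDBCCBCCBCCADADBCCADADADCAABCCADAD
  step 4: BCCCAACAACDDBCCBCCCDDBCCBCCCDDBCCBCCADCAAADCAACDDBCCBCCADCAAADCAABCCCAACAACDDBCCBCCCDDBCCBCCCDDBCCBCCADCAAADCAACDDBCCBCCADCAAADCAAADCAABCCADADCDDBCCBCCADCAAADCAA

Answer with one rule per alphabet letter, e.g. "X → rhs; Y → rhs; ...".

  step 3 ⇒ step 4: CDDBCCBCCBCCADADBCCADADCDDBCCBCCBCCADADBCCADADADCAABCCADAD ⇒ BCC·CAA·CAA·CDD·BCC·BCC·CDD·BCC·BCC·CDD·BCC·BCC·AD·CAA·AD·CAA·CDD·BCC·BCC·AD·CAA·AD·CAA·BCC·CAA·CAA·CDD·BCC·BCC·CDD·BCC·BCC·CDD·BCC·BCC·AD·CAA·AD·CAA·CDD·BCC·BCC·AD·CAA·AD·CAA·AD·CAA·BCC·AD·AD·CDD·BCC·BCC·AD·CAA·AD·CAA
    A ↦ AD
    B ↦ CDD
    C ↦ BCC
    D ↦ CAA

A->AD, B->CDD, C->BCC, D->CAA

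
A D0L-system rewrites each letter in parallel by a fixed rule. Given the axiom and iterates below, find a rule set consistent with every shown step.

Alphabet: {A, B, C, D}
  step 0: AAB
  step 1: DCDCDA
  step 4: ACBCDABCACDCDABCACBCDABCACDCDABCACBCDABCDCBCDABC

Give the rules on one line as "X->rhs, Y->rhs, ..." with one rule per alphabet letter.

A->DC, B->DA, C->BC, D->AC

  step 0 ⇒ step 1: AAB ⇒ DC·DC·DA
    A ↦ DC
    B ↦ DA
    C ↦ BC  (constrained at step 1)
    D ↦ AC  (constrained at step 1)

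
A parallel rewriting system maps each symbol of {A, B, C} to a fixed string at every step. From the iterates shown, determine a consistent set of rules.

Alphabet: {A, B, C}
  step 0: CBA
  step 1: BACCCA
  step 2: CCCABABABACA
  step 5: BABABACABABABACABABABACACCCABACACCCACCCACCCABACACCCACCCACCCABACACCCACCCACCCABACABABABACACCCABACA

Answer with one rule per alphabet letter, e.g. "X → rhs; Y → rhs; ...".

A->CA, B->CC, C->BA

  step 1 ⇒ step 2: BACCCA ⇒ CC·CA·BA·BA·BA·CA
    A ↦ CA
    B ↦ CC
    C ↦ BA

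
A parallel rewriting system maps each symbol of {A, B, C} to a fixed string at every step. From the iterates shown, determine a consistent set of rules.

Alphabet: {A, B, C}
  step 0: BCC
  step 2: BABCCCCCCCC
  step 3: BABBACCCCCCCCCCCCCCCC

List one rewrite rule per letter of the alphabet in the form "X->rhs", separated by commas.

A->B, B->BA, C->CC

  step 2 ⇒ step 3: BABCCCCCCCC ⇒ BA·B·BA·CC·CC·CC·CC·CC·CC·CC·CC
    A ↦ B
    B ↦ BA
    C ↦ CC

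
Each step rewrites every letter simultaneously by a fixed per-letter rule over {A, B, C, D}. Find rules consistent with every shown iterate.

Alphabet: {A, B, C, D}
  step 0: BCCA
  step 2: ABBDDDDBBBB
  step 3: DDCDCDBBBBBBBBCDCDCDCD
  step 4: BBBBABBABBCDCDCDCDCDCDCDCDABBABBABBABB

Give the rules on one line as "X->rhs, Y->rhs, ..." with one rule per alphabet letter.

A->DD, B->CD, C->A, D->BB

  step 3 ⇒ step 4: DDCDCDBBBBBBBBCDCDCDCD ⇒ BB·BB·A·BB·A·BB·CD·CD·CD·CD·CD·CD·CD·CD·A·BB·A·BB·A·BB·A·BB
    B ↦ CD
    C ↦ A
    D ↦ BB
  step 2 ⇒ step 3: ABBDDDDBBBB ⇒ DD·CD·CD·BB·BB·BB·BB·CD·CD·CD·CD
    A ↦ DD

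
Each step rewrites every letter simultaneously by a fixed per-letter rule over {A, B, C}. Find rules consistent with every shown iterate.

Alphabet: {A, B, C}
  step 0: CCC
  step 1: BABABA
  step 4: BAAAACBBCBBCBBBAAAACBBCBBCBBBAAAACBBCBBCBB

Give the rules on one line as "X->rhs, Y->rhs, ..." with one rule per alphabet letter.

A->CBB, B->A, C->BA

  step 0 ⇒ step 1: CCC ⇒ BA·BA·BA
    C ↦ BA
    A ↦ CBB  (constrained at step 1)
    B ↦ A  (constrained at step 1)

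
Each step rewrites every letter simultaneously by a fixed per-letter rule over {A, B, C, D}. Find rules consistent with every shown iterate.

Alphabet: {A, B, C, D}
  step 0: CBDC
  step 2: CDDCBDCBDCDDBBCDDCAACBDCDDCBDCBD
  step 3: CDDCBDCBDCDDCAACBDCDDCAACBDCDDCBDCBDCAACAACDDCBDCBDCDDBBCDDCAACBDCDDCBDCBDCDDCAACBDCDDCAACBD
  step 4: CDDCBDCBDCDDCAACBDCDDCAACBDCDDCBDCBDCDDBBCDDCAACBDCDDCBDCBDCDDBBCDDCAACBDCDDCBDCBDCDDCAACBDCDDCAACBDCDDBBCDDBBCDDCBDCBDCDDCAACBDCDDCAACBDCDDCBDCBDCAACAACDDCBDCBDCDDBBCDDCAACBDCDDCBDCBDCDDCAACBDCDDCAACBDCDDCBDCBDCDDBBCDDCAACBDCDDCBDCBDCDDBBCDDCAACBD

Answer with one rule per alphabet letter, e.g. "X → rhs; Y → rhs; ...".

A->B, B->CAA, C->CDD, D->CBD

  step 3 ⇒ step 4: CDDCBDCBDCDDCAACBDCDDCAACBDCDDCBDCBDCAACAACDDCBDCBDCDDBBCDDCAACBDCDDCBDCBDCDDCAACBDCDDCAACBD ⇒ CDD·CBD·CBD·CDD·CAA·CBD·CDD·CAA·CBD·CDD·CBD·CBD·CDD·B·B·CDD·CAA·CBD·CDD·CBD·CBD·CDD·B·B·CDD·CAA·CBD·CDD·CBD·CBD·CDD·CAA·CBD·CDD·CAA·CBD·CDD·B·B·CDD·B·B·CDD·CBD·CBD·CDD·CAA·CBD·CDD·CAA·CBD·CDD·CBD·CBD·CAA·CAA·CDD·CBD·CBD·CDD·B·B·CDD·CAA·CBD·CDD·CBD·CBD·CDD·CAA·CBD·CDD·CAA·CBD·CDD·CBD·CBD·CDD·B·B·CDD·CAA·CBD·CDD·CBD·CBD·CDD·B·B·CDD·CAA·CBD
    A ↦ B
    B ↦ CAA
    C ↦ CDD
    D ↦ CBD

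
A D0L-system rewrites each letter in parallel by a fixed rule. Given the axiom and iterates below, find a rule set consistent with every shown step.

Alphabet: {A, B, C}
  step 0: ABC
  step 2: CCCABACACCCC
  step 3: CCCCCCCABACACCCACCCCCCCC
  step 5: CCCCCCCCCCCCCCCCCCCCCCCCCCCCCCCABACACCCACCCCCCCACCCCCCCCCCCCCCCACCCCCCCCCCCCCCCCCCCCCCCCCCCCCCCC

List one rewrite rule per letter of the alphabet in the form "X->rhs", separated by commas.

A->CA, B->BA, C->CC

  step 2 ⇒ step 3: CCCABACACCCC ⇒ CC·CC·CC·CA·BA·CA·CC·CA·CC·CC·CC·CC
    A ↦ CA
    B ↦ BA
    C ↦ CC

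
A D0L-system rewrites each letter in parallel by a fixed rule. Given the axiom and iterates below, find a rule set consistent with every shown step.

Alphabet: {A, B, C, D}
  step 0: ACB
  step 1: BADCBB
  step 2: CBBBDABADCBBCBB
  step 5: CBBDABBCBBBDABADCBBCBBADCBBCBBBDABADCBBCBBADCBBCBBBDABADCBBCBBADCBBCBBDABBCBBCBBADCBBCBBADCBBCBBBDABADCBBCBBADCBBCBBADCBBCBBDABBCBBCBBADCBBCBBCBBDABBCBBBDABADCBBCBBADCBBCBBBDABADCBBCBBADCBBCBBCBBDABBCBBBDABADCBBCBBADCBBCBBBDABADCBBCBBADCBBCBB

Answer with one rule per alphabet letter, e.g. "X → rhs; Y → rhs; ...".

A->B, B->CBB, C->AD, D->DAB

  step 1 ⇒ step 2: BADCBB ⇒ CBB·B·DAB·AD·CBB·CBB
    A ↦ B
    B ↦ CBB
    C ↦ AD
    D ↦ DAB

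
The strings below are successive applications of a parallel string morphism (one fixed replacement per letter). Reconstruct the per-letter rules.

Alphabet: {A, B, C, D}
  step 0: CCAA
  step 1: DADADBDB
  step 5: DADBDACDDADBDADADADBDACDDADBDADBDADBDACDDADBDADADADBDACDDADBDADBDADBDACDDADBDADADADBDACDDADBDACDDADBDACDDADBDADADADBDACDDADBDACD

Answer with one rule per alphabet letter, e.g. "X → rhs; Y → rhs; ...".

  step 0 ⇒ step 1: CCAA ⇒ DA·DA·DB·DB
    A ↦ DB
    C ↦ DA
    B ↦ CD  (constrained at step 1)
    D ↦ DA  (constrained at step 1)

A->DB, B->CD, C->DA, D->DA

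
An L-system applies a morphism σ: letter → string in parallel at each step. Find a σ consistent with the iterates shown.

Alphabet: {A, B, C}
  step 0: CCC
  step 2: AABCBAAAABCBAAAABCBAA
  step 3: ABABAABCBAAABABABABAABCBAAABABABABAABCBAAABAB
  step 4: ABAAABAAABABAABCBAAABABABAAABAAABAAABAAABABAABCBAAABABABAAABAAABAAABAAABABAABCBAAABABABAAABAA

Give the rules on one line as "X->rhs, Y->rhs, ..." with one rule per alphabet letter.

  step 3 ⇒ step 4: ABABAABCBAAABABABABAABCBAAABABABABAABCBAAABAB ⇒ AB·AA·AB·AA·AB·AB·AA·BCB·AA·AB·AB·AB·AA·AB·AA·AB·AA·AB·AA·AB·AB·AA·BCB·AA·AB·AB·AB·AA·AB·AA·AB·AA·AB·AA·AB·AB·AA·BCB·AA·AB·AB·AB·AA·AB·AA
    A ↦ AB
    B ↦ AA
    C ↦ BCB

A->AB, B->AA, C->BCB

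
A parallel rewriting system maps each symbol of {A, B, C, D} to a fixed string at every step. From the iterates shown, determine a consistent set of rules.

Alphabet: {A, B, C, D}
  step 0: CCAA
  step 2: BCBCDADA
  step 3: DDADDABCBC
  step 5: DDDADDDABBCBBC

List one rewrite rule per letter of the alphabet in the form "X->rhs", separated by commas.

A->C, B->D, C->DA, D->B

  step 2 ⇒ step 3: BCBCDADA ⇒ D·DA·D·DA·B·C·B·C
    A ↦ C
    B ↦ D
    C ↦ DA
    D ↦ B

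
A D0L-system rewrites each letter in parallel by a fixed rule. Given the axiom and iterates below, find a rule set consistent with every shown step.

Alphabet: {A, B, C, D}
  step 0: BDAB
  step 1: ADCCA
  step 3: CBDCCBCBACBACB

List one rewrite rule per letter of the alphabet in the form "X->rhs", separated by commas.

A->C, B->A, C->CB, D->DC

  step 0 ⇒ step 1: BDAB ⇒ A·DC·C·A
    A ↦ C
    B ↦ A
    D ↦ DC
    C ↦ CB  (constrained at step 1)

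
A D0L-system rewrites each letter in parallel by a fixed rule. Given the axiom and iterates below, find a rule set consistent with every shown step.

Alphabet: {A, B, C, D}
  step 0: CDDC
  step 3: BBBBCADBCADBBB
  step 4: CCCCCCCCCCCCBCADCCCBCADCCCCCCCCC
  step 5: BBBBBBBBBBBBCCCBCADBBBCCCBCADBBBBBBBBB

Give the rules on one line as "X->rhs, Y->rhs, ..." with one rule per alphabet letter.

A->C, B->CCC, C->B, D->AD

  step 4 ⇒ step 5: CCCCCCCCCCCCBCADCCCBCADCCCCCCCCC ⇒ B·B·B·B·B·B·B·B·B·B·B·B·CCC·B·C·AD·B·B·B·CCC·B·C·AD·B·B·B·B·B·B·B·B·B
    A ↦ C
    B ↦ CCC
    C ↦ B
    D ↦ AD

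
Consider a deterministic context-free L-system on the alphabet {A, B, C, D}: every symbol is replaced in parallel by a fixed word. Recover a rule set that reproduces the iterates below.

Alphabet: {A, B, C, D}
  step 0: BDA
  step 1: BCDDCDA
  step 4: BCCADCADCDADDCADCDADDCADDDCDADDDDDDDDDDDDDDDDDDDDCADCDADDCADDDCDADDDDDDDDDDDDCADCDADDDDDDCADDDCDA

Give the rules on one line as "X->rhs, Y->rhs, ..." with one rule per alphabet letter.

A->CDA, B->BC, C->CAD, D->DD

  step 0 ⇒ step 1: BDA ⇒ BC·DD·CDA
    A ↦ CDA
    B ↦ BC
    D ↦ DD
    C ↦ CAD  (constrained at step 1)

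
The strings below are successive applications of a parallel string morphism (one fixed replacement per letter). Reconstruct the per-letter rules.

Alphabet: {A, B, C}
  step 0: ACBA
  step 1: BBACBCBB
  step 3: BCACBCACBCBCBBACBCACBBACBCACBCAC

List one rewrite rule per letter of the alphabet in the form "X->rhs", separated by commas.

  step 0 ⇒ step 1: ACBA ⇒ BB·AC·BC·BB
    A ↦ BB
    B ↦ BC
    C ↦ AC

A->BB, B->BC, C->AC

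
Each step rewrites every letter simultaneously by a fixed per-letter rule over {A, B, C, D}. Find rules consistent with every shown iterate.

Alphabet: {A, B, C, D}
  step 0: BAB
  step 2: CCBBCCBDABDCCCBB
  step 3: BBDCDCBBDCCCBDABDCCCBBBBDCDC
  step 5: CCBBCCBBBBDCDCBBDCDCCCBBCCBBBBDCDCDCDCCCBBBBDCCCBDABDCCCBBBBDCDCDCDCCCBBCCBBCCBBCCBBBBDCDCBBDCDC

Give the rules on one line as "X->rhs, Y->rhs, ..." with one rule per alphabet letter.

A->DAB, B->DC, C->B, D->CCB

  step 2 ⇒ step 3: CCBBCCBDABDCCCBB ⇒ B·B·DC·DC·B·B·DC·CCB·DAB·DC·CCB·B·B·B·DC·DC
    A ↦ DAB
    B ↦ DC
    C ↦ B
    D ↦ CCB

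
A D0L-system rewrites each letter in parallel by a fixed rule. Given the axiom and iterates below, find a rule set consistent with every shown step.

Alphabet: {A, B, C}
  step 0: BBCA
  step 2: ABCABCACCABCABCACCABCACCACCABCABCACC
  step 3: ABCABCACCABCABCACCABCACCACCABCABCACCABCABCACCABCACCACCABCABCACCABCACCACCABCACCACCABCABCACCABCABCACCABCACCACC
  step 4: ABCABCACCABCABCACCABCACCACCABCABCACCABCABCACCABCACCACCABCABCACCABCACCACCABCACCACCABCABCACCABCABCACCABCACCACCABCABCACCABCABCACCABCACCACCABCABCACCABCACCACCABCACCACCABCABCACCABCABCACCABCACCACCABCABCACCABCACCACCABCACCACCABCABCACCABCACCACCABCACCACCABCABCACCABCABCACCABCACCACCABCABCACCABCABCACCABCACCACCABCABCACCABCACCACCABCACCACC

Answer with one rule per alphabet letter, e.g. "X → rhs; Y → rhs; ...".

  step 3 ⇒ step 4: ABCABCACCABCABCACCABCACCACCABCABCACCABCABCACCABCACCACCABCABCACCABCACCACCABCACCACCABCABCACCABCABCACCABCACCACC ⇒ ABC·ABC·ACC·ABC·ABC·ACC·ABC·ACC·ACC·ABC·ABC·ACC·ABC·ABC·ACC·ABC·ACC·ACC·ABC·ABC·ACC·ABC·ACC·ACC·ABC·ACC·ACC·ABC·ABC·ACC·ABC·ABC·ACC·ABC·ACC·ACC·ABC·ABC·ACC·ABC·ABC·ACC·ABC·ACC·ACC·ABC·ABC·ACC·ABC·ACC·ACC·ABC·ACC·ACC·ABC·ABC·ACC·ABC·ABC·ACC·ABC·ACC·ACC·ABC·ABC·ACC·ABC·ACC·ACC·ABC·ACC·ACC·ABC·ABC·ACC·ABC·ACC·ACC·ABC·ACC·ACC·ABC·ABC·ACC·ABC·ABC·ACC·ABC·ACC·ACC·ABC·ABC·ACC·ABC·ABC·ACC·ABC·ACC·ACC·ABC·ABC·ACC·ABC·ACC·ACC·ABC·ACC·ACC
    A ↦ ABC
    B ↦ ABC
    C ↦ ACC

A->ABC, B->ABC, C->ACC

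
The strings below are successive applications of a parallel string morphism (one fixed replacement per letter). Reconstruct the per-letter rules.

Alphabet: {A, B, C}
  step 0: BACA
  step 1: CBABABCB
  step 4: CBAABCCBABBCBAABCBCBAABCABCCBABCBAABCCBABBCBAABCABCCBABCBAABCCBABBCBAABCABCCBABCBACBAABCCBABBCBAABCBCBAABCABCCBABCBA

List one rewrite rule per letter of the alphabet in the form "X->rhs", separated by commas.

A->B, B->CBA, C->ABC

  step 0 ⇒ step 1: BACA ⇒ CBA·B·ABC·B
    A ↦ B
    B ↦ CBA
    C ↦ ABC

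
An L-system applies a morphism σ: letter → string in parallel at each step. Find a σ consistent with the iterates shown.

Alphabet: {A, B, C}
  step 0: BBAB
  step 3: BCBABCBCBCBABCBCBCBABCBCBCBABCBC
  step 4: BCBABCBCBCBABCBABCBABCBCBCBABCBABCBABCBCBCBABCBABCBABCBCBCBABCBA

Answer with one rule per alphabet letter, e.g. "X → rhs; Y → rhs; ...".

  step 3 ⇒ step 4: BCBABCBCBCBABCBCBCBABCBCBCBABCBC ⇒ BC·BA·BC·BC·BC·BA·BC·BA·BC·BA·BC·BC·BC·BA·BC·BA·BC·BA·BC·BC·BC·BA·BC·BA·BC·BA·BC·BC·BC·BA·BC·BA
    A ↦ BC
    B ↦ BC
    C ↦ BA

A->BC, B->BC, C->BA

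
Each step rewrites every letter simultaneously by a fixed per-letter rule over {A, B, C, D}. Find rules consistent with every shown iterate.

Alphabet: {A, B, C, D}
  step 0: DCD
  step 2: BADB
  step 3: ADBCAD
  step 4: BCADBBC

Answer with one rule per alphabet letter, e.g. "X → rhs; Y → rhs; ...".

A->B, B->AD, C->B, D->C

  step 3 ⇒ step 4: ADBCAD ⇒ B·C·AD·B·B·C
    A ↦ B
    B ↦ AD
    C ↦ B
    D ↦ C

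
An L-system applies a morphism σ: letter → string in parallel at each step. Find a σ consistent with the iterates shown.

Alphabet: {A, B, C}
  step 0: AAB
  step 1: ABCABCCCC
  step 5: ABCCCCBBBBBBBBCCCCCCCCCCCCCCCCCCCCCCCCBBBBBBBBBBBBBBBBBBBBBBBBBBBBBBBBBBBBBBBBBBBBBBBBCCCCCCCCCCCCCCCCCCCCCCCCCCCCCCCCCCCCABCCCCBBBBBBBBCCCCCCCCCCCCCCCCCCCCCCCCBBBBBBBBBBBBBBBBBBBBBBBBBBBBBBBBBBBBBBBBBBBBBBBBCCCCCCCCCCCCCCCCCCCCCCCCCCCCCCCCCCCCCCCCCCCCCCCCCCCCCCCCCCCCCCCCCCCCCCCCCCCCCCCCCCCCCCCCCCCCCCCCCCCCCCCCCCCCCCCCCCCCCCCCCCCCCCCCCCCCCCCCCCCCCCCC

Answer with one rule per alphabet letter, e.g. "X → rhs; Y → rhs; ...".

  step 0 ⇒ step 1: AAB ⇒ ABC·ABC·CCC
    A ↦ ABC
    B ↦ CCC
    C ↦ BB  (constrained at step 1)

A->ABC, B->CCC, C->BB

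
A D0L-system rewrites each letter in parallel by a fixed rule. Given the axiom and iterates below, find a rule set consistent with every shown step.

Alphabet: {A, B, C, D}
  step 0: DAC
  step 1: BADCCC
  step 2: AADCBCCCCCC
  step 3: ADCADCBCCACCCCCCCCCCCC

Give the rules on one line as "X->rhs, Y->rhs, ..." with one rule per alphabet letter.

  step 2 ⇒ step 3: AADCBCCCCCC ⇒ ADC·ADC·B·CC·A·CC·CC·CC·CC·CC·CC
    A ↦ ADC
    B ↦ A
    C ↦ CC
    D ↦ B

A->ADC, B->A, C->CC, D->B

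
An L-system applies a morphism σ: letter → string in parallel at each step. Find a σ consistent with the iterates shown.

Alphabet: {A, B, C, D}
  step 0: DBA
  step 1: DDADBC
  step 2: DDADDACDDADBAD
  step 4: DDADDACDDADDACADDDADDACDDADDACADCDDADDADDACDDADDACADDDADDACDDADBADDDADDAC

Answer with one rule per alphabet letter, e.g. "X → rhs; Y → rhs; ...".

A->C, B->DB, C->AD, D->DDA

  step 1 ⇒ step 2: DDADBC ⇒ DDA·DDA·C·DDA·DB·AD
    A ↦ C
    B ↦ DB
    C ↦ AD
    D ↦ DDA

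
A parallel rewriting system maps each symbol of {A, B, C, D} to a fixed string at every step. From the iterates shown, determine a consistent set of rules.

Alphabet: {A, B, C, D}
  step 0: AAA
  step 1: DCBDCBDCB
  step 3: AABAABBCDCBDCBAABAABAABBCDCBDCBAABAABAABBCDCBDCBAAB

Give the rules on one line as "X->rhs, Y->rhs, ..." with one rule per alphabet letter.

  step 0 ⇒ step 1: AAA ⇒ DCB·DCB·DCB
    A ↦ DCB
    B ↦ AAB  (constrained at step 1)
    C ↦ BC  (constrained at step 1)
    D ↦ B  (constrained at step 1)

A->DCB, B->AAB, C->BC, D->B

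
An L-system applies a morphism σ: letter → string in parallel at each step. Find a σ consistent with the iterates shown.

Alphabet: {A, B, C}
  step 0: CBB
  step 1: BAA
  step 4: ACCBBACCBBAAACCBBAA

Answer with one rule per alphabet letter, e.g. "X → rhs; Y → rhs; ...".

A->ACC, B->A, C->B

  step 0 ⇒ step 1: CBB ⇒ B·A·A
    B ↦ A
    C ↦ B
    A ↦ ACC  (constrained at step 1)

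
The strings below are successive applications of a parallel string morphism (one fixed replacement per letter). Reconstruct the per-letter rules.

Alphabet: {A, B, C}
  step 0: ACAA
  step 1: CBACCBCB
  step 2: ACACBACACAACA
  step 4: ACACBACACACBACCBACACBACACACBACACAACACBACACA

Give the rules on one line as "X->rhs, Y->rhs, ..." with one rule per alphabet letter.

A->CB, B->A, C->AC

  step 1 ⇒ step 2: CBACCBCB ⇒ AC·A·CB·AC·AC·A·AC·A
    A ↦ CB
    B ↦ A
    C ↦ AC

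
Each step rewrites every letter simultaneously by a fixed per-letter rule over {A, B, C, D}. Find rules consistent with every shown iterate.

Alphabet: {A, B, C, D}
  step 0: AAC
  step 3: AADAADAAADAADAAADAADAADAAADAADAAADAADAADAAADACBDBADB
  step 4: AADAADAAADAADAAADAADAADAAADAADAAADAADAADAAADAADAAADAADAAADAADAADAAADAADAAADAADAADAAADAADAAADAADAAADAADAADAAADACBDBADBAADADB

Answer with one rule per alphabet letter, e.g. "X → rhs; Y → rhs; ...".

A->AAD, B->DB, C->ACB, D->A

  step 3 ⇒ step 4: AADAADAAADAADAAADAADAADAAADAADAAADAADAADAAADACBDBADB ⇒ AAD·AAD·A·AAD·AAD·A·AAD·AAD·AAD·A·AAD·AAD·A·AAD·AAD·AAD·A·AAD·AAD·A·AAD·AAD·A·AAD·AAD·AAD·A·AAD·AAD·A·AAD·AAD·AAD·A·AAD·AAD·A·AAD·AAD·A·AAD·AAD·AAD·A·AAD·ACB·DB·A·DB·AAD·A·DB
    A ↦ AAD
    B ↦ DB
    C ↦ ACB
    D ↦ A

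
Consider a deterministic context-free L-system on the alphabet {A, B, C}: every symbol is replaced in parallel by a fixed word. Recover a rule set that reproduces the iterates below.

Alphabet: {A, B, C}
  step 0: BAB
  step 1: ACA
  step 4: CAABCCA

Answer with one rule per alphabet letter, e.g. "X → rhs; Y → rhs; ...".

A->C, B->A, C->AB

  step 0 ⇒ step 1: BAB ⇒ A·C·A
    A ↦ C
    B ↦ A
    C ↦ AB  (constrained at step 1)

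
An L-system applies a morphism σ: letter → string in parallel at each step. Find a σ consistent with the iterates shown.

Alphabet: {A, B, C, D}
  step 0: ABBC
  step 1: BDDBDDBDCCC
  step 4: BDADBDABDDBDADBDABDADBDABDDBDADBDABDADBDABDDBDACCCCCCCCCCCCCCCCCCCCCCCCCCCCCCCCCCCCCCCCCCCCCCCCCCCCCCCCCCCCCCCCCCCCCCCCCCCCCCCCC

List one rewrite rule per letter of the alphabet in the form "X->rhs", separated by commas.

A->BD, B->DBD, C->CCC, D->A

  step 0 ⇒ step 1: ABBC ⇒ BD·DBD·DBD·CCC
    A ↦ BD
    B ↦ DBD
    C ↦ CCC
    D ↦ A  (constrained at step 1)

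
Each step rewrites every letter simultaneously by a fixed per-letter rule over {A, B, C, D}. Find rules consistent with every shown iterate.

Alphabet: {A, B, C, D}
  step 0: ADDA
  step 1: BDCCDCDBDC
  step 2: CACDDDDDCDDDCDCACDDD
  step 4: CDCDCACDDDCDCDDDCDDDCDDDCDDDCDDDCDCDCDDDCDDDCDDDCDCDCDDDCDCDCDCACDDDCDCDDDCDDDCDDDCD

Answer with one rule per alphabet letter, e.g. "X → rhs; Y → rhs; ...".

  step 1 ⇒ step 2: BDCCDCDBDC ⇒ CA·CD·DD·DD·CD·DD·CD·CA·CD·DD
    B ↦ CA
    C ↦ DD
    D ↦ CD
  step 0 ⇒ step 1: ADDA ⇒ BDC·CD·CD·BDC
    A ↦ BDC

A->BDC, B->CA, C->DD, D->CD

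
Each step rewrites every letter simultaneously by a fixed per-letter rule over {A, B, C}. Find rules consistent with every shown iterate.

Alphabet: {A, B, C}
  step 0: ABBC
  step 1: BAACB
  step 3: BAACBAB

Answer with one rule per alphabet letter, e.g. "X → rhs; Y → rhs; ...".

  step 0 ⇒ step 1: ABBC ⇒ B·A·A·CB
    A ↦ B
    B ↦ A
    C ↦ CB

A->B, B->A, C->CB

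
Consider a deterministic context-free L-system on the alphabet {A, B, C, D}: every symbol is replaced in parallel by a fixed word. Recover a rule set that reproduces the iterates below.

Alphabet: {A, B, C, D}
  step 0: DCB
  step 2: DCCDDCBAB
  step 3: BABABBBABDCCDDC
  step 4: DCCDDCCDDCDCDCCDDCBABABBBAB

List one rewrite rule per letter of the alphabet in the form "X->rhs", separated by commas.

  step 3 ⇒ step 4: BABABBBABDCCDDC ⇒ DC·CD·DC·CD·DC·DC·DC·CD·DC·B·AB·AB·B·B·AB
    A ↦ CD
    B ↦ DC
    C ↦ AB
    D ↦ B

A->CD, B->DC, C->AB, D->B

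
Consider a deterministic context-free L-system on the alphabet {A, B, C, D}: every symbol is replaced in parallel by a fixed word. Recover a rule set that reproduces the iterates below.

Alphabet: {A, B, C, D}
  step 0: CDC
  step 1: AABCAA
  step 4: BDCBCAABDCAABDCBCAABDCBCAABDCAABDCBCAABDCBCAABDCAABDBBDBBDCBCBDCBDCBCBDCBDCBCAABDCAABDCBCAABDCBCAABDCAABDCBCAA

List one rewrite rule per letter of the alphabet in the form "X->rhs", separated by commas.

  step 0 ⇒ step 1: CDC ⇒ AA·BC·AA
    C ↦ AA
    D ↦ BC
    A ↦ BDB  (constrained at step 1)
    B ↦ BDC  (constrained at step 1)

A->BDB, B->BDC, C->AA, D->BC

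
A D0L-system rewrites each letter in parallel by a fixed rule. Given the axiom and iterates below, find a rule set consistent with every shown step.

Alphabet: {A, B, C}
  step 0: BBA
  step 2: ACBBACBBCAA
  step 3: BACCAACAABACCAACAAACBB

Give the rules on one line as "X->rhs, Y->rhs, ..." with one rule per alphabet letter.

A->B, B->CAA, C->AC

  step 2 ⇒ step 3: ACBBACBBCAA ⇒ B·AC·CAA·CAA·B·AC·CAA·CAA·AC·B·B
    A ↦ B
    B ↦ CAA
    C ↦ AC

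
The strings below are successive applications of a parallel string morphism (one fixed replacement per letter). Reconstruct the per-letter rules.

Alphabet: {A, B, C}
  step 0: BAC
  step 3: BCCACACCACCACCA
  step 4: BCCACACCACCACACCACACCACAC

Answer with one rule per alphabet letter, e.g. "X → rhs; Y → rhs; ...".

  step 3 ⇒ step 4: BCCACACCACCACCA ⇒ BC·CA·CA·C·CA·C·CA·CA·C·CA·CA·C·CA·CA·C
    A ↦ C
    B ↦ BC
    C ↦ CA

A->C, B->BC, C->CA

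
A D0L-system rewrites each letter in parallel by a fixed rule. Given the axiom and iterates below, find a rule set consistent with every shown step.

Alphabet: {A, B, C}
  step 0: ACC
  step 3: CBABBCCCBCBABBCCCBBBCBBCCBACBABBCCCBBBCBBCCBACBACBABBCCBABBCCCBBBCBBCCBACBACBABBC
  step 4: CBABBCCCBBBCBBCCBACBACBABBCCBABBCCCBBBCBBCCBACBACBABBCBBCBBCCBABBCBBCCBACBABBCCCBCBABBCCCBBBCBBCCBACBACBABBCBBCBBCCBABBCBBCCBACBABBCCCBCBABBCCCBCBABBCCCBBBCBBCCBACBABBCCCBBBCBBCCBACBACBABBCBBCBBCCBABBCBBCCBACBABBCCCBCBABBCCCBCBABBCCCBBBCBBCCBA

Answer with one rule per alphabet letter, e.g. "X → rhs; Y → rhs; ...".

A->CCB, B->BBC, C->CBA

  step 3 ⇒ step 4: CBABBCCCBCBABBCCCBBBCBBCCBACBABBCCCBBBCBBCCBACBACBABBCCBABBCCCBBBCBBCCBACBACBABBC ⇒ CBA·BBC·CCB·BBC·BBC·CBA·CBA·CBA·BBC·CBA·BBC·CCB·BBC·BBC·CBA·CBA·CBA·BBC·BBC·BBC·CBA·BBC·BBC·CBA·CBA·BBC·CCB·CBA·BBC·CCB·BBC·BBC·CBA·CBA·CBA·BBC·BBC·BBC·CBA·BBC·BBC·CBA·CBA·BBC·CCB·CBA·BBC·CCB·CBA·BBC·CCB·BBC·BBC·CBA·CBA·BBC·CCB·BBC·BBC·CBA·CBA·CBA·BBC·BBC·BBC·CBA·BBC·BBC·CBA·CBA·BBC·CCB·CBA·BBC·CCB·CBA·BBC·CCB·BBC·BBC·CBA
    A ↦ CCB
    B ↦ BBC
    C ↦ CBA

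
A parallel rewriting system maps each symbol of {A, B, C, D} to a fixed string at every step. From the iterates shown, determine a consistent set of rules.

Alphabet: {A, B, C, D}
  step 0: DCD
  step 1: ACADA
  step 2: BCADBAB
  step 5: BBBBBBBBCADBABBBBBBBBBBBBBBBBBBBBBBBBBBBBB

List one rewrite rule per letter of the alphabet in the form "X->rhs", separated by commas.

  step 1 ⇒ step 2: ACADA ⇒ B·CAD·B·A·B
    A ↦ B
    C ↦ CAD
    D ↦ A
    B ↦ BB  (constrained at step 2)

A->B, B->BB, C->CAD, D->A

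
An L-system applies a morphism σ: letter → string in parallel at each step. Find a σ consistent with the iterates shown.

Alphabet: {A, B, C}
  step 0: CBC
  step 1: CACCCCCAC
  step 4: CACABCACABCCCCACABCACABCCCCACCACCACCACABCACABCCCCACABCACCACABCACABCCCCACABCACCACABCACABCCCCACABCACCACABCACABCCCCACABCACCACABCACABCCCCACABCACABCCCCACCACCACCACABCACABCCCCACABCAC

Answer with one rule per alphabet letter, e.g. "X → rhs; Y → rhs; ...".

A->AB, B->CCC, C->CAC

  step 0 ⇒ step 1: CBC ⇒ CAC·CCC·CAC
    B ↦ CCC
    C ↦ CAC
    A ↦ AB  (constrained at step 1)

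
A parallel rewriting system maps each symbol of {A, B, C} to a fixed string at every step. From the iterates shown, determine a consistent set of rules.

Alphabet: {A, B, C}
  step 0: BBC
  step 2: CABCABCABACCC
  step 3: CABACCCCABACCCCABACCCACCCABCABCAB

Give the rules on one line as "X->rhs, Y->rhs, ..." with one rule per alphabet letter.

  step 2 ⇒ step 3: CABCABCABACCC ⇒ CAB·ACC·C·CAB·ACC·C·CAB·ACC·C·ACC·CAB·CAB·CAB
    A ↦ ACC
    B ↦ C
    C ↦ CAB

A->ACC, B->C, C->CAB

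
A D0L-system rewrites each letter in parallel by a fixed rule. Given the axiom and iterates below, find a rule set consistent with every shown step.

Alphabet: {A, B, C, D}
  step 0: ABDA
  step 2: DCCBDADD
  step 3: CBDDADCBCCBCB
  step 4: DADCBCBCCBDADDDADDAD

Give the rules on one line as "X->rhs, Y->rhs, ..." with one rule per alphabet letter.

A->C, B->AD, C->D, D->CB

  step 3 ⇒ step 4: CBDDADCBCCBCB ⇒ D·AD·CB·CB·C·CB·D·AD·D·D·AD·D·AD
    A ↦ C
    B ↦ AD
    C ↦ D
    D ↦ CB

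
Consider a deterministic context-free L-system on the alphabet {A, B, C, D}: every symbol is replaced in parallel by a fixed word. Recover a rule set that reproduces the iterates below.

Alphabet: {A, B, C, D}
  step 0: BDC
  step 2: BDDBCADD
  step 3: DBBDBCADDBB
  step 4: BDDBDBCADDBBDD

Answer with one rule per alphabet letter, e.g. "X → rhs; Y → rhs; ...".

  step 3 ⇒ step 4: DBBDBCADDBB ⇒ B·D·D·B·D·BCA·DD·B·B·D·D
    A ↦ DD
    B ↦ D
    C ↦ BCA
    D ↦ B

A->DD, B->D, C->BCA, D->B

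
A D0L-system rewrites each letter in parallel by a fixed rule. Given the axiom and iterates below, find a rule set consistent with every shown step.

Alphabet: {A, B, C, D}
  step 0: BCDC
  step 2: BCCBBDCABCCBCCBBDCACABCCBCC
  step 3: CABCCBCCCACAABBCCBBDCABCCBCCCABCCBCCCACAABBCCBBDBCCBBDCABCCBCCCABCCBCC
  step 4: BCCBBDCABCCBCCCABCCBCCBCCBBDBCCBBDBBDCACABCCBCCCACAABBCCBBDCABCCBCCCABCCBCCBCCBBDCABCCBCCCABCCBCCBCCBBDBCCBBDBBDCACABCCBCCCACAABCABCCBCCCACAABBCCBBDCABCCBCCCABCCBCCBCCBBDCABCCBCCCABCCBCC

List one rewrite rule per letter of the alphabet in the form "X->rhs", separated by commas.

  step 3 ⇒ step 4: CABCCBCCCACAABBCCBBDCABCCBCCCABCCBCCCACAABBCCBBDBCCBBDCABCCBCCCABCCBCC ⇒ BCC·BBD·CA·BCC·BCC·CA·BCC·BCC·BCC·BBD·BCC·BBD·BBD·CA·CA·BCC·BCC·CA·CA·AB·BCC·BBD·CA·BCC·BCC·CA·BCC·BCC·BCC·BBD·CA·BCC·BCC·CA·BCC·BCC·BCC·BBD·BCC·BBD·BBD·CA·CA·BCC·BCC·CA·CA·AB·CA·BCC·BCC·CA·CA·AB·BCC·BBD·CA·BCC·BCC·CA·BCC·BCC·BCC·BBD·CA·BCC·BCC·CA·BCC·BCC
    A ↦ BBD
    B ↦ CA
    C ↦ BCC
    D ↦ AB

A->BBD, B->CA, C->BCC, D->AB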